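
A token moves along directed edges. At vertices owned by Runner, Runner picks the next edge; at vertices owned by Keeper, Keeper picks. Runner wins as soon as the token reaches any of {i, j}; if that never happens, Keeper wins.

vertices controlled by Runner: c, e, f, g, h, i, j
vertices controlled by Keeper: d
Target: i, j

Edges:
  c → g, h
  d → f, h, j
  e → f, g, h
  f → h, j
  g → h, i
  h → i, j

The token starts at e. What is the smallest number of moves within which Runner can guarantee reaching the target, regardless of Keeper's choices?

2

A0 = {i, j}
A1: add {f, g, h} — f (Runner) has f→j; g (Runner) has g→i; h (Runner) has h→i.
A2: add {c, d, e} — c (Runner) has c→g; d (Keeper): all of {f, h, j} already in; e (Runner) has e→f.
A2 = all vertices. Fixed point.
e enters the attractor at level 2, so Runner can force the target in 2 moves from there.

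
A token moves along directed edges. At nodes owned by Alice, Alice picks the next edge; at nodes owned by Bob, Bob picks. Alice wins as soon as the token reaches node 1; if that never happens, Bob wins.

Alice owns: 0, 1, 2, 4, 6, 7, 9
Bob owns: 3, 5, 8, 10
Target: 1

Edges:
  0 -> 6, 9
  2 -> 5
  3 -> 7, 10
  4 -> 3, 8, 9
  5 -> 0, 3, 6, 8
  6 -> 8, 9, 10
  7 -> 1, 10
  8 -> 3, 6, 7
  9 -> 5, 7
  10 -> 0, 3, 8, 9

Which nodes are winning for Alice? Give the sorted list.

0, 1, 4, 6, 7, 9

A0 = {1}
A1: add {7} — 7 (Alice) has 7→1.
A2: add {9} — 9 (Alice) has 9→7.
A3: add {0, 4, 6} — 0 (Alice) has 0→9; 4 (Alice) has 4→9; 6 (Alice) has 6→9.
A4 = A3; e.g. 2 (Alice) has no edge into A3. Fixed point.
Alice's winning region = {0, 1, 4, 6, 7, 9}.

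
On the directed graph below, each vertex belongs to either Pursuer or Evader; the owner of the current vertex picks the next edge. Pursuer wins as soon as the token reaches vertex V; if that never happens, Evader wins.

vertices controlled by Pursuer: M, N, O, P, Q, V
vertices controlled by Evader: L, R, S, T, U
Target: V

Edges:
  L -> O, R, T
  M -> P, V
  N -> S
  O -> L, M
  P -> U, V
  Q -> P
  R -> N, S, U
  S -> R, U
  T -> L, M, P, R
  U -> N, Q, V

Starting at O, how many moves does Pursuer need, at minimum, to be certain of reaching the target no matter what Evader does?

A0 = {V}
A1: add {M, P} — M (Pursuer) has M→V; P (Pursuer) has P→V.
A2: add {O, Q} — O (Pursuer) has O→M; Q (Pursuer) has Q→P.
A3 = A2; e.g. L (Evader) can still go to R. Fixed point.
O enters the attractor at level 2, so Pursuer can force the target in 2 moves from there.

2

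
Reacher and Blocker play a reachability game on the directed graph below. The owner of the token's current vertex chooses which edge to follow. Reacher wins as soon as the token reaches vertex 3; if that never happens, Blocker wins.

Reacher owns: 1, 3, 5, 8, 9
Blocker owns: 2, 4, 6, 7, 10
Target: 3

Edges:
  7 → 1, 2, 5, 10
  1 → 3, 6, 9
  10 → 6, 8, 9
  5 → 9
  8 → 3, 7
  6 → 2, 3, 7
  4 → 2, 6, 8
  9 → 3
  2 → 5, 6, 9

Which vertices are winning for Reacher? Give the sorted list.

A0 = {3}
A1: add {1, 8, 9} — 1 (Reacher) has 1→3; 8 (Reacher) has 8→3; 9 (Reacher) has 9→3.
A2: add {5} — 5 (Reacher) has 5→9.
A3 = A2; e.g. 2 (Blocker) can still go to 6. Fixed point.
Reacher's winning region = {1, 3, 5, 8, 9}.

1, 3, 5, 8, 9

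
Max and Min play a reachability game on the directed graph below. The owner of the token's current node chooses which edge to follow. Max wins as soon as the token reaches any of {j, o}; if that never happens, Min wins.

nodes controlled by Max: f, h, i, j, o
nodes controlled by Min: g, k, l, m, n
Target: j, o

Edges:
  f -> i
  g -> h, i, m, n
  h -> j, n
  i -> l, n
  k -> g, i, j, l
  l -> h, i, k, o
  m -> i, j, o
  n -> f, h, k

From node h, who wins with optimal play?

Max

A0 = {j, o}
A1: add {h} — h (Max) has h→j.
A2 = A1; e.g. f (Max) has no edge into A1. Fixed point.
h ∈ A1, so Max can force the target.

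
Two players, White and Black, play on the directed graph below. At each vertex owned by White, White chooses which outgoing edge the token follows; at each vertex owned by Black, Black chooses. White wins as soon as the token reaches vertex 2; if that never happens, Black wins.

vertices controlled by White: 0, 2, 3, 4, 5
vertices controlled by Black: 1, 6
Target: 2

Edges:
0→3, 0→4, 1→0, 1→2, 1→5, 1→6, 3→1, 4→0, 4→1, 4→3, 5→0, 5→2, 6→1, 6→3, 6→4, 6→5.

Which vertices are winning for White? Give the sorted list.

2, 5

A0 = {2}
A1: add {5} — 5 (White) has 5→2.
A2 = A1; e.g. 0 (White) has no edge into A1. Fixed point.
White's winning region = {2, 5}.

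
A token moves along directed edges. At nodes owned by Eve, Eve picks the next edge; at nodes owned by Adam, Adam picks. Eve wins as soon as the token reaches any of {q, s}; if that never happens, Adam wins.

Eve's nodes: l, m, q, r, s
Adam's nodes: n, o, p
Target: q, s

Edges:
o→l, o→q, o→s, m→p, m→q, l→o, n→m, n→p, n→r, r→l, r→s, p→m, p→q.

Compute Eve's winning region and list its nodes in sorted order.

A0 = {q, s}
A1: add {m, r} — m (Eve) has m→q; r (Eve) has r→s.
A2: add {p} — p (Adam): all of {m, q} already in.
A3: add {n} — n (Adam): all of {m, p, r} already in.
A4 = A3; e.g. l (Eve) has no edge into A3. Fixed point.
Eve's winning region = {m, n, p, q, r, s}.

m, n, p, q, r, s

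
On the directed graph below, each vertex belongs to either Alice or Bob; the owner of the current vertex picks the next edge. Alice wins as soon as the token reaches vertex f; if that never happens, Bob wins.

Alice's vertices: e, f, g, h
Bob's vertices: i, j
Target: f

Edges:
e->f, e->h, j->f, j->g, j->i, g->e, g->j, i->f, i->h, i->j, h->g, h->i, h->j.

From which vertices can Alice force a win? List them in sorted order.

A0 = {f}
A1: add {e} — e (Alice) has e→f.
A2: add {g} — g (Alice) has g→e.
A3: add {h} — h (Alice) has h→g.
A4 = A3; e.g. i (Bob) can still go to j. Fixed point.
Alice's winning region = {e, f, g, h}.

e, f, g, h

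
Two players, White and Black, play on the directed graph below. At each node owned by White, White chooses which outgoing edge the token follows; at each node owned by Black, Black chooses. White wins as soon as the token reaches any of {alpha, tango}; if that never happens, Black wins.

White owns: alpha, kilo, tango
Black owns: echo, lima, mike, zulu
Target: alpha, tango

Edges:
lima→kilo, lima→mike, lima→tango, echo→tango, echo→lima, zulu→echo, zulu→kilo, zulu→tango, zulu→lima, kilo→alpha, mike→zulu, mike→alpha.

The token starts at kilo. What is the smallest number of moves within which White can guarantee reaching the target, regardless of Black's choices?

1

A0 = {alpha, tango}
A1: add {kilo} — kilo (White) has kilo→alpha.
A2 = A1; e.g. echo (Black) can still go to lima. Fixed point.
kilo enters the attractor at level 1, so White can force the target in 1 move from there.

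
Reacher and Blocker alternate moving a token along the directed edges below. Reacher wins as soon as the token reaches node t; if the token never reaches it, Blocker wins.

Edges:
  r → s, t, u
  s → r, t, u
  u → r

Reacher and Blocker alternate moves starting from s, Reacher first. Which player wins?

Reacher

Track states (vertex, player-to-move).
A0 = {(t,Reacher), (t,Blocker)}
A1: add {(r,Reacher), (s,Reacher)}.
(s,Reacher) ∈ A1 ⇒ Reacher forces the target.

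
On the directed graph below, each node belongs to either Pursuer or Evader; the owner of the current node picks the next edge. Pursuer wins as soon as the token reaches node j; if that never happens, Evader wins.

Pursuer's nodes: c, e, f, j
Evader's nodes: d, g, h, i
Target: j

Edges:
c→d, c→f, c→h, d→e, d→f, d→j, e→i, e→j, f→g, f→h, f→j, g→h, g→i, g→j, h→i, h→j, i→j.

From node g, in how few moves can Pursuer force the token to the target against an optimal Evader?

3

A0 = {j}
A1: add {e, f, i} — e (Pursuer) has e→j; f (Pursuer) has f→j; i (Evader): all of {j} already in.
A2: add {c, d, h} — c (Pursuer) has c→f; d (Evader): all of {e, f, j} already in; h (Evader): all of {i, j} already in.
A3: add {g} — g (Evader): all of {h, i, j} already in.
A3 = all vertices. Fixed point.
g enters the attractor at level 3, so Pursuer can force the target in 3 moves from there.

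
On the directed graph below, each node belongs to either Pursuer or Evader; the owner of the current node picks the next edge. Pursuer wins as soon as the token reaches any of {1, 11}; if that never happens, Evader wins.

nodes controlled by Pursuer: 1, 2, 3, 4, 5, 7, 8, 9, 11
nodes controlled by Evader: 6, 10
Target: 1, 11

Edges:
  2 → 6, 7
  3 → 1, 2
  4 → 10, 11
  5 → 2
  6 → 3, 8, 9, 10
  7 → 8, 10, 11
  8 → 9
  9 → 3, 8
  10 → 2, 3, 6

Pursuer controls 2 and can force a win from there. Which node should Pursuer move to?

7

A0 = {1, 11}
A1: add {3, 4, 7} — 3 (Pursuer) has 3→1; 4 (Pursuer) has 4→11; 7 (Pursuer) has 7→11.
A2: add {2, 9} — 2 (Pursuer) has 2→7; 9 (Pursuer) has 9→3.
A3: add {5, 8} — 5 (Pursuer) has 5→2; 8 (Pursuer) has 8→9.
A4 = A3; e.g. 6 (Evader) can still go to 10. Fixed point.
From 2, successor 7 is in the attractor (rank 1); the other successor 6 is not.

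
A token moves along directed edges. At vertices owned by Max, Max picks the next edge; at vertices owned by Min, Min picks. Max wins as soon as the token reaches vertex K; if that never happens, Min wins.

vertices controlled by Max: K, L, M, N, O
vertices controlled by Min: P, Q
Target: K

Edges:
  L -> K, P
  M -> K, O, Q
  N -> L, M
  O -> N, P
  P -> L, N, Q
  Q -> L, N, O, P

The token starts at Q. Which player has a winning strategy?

A0 = {K}
A1: add {L, M} — L (Max) has L→K; M (Max) has M→K.
A2: add {N} — N (Max) has N→L.
A3: add {O} — O (Max) has O→N.
A4 = A3; e.g. P (Min) can still go to Q. Fixed point.
Q never enters the attractor, so Min can avoid the target forever.

Min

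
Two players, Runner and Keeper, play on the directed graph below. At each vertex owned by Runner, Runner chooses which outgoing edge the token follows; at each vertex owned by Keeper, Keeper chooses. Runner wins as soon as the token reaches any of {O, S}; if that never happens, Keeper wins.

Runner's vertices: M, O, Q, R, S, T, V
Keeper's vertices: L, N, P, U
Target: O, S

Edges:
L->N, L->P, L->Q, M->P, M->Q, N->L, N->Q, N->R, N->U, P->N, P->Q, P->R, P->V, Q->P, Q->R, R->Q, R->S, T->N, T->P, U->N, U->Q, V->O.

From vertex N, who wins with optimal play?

Keeper

A0 = {O, S}
A1: add {R, V} — R (Runner) has R→S; V (Runner) has V→O.
A2: add {Q} — Q (Runner) has Q→R.
A3: add {M} — M (Runner) has M→Q.
A4 = A3; e.g. L (Keeper) can still go to N. Fixed point.
N never enters the attractor, so Keeper can avoid the target forever.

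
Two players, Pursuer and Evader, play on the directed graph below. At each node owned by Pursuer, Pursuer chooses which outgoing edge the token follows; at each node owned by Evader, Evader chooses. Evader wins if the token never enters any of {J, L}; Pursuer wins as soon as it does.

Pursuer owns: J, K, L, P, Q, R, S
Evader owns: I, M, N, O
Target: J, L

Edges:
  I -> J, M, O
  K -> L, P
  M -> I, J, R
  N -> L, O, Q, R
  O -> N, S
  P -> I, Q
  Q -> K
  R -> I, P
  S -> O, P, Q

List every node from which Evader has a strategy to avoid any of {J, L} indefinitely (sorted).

A0 = {J, L}
A1: add {K} — K (Pursuer) has K→L.
A2: add {Q} — Q (Pursuer) has Q→K.
A3: add {P, S} — P (Pursuer) has P→Q; S (Pursuer) has S→Q.
A4: add {R} — R (Pursuer) has R→P.
A5 = A4; e.g. I (Evader) can still go to M. Fixed point.
Pursuer's attractor = {J, K, L, P, Q, R, S}; Evader avoids the target exactly from the complement.

I, M, N, O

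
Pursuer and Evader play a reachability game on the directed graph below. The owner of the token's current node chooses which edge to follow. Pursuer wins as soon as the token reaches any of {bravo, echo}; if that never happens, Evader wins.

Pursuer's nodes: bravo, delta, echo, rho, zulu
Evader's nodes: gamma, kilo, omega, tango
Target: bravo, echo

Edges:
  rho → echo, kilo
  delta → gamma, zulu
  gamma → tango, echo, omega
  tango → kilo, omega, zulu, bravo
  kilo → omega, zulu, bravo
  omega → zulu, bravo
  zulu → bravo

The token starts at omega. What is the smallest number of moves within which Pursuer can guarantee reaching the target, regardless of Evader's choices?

2

A0 = {bravo, echo}
A1: add {rho, zulu} — rho (Pursuer) has rho→echo; zulu (Pursuer) has zulu→bravo.
A2: add {delta, omega} — delta (Pursuer) has delta→zulu; omega (Evader): all of {zulu, bravo} already in.
omega enters the attractor at level 2, so Pursuer can force the target in 2 moves from there.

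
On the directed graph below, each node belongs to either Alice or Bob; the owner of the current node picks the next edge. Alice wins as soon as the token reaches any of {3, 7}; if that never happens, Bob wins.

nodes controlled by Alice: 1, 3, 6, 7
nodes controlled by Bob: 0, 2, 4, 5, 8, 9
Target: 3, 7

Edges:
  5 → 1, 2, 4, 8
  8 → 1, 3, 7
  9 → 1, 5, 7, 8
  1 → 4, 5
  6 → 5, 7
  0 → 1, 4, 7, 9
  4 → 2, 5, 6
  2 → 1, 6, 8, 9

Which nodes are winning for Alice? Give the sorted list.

3, 6, 7

A0 = {3, 7}
A1: add {6} — 6 (Alice) has 6→7.
A2 = A1; e.g. 0 (Bob) can still go to 1. Fixed point.
Alice's winning region = {3, 6, 7}.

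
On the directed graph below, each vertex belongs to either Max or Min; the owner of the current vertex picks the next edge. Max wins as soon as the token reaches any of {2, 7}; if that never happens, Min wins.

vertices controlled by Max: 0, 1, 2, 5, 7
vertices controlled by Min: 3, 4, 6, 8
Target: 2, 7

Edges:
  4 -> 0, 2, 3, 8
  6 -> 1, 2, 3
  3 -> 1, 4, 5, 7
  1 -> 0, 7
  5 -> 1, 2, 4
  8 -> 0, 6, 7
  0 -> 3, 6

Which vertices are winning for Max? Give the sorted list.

1, 2, 5, 7

A0 = {2, 7}
A1: add {1, 5} — 1 (Max) has 1→7; 5 (Max) has 5→2.
A2 = A1; e.g. 0 (Max) has no edge into A1. Fixed point.
Max's winning region = {1, 2, 5, 7}.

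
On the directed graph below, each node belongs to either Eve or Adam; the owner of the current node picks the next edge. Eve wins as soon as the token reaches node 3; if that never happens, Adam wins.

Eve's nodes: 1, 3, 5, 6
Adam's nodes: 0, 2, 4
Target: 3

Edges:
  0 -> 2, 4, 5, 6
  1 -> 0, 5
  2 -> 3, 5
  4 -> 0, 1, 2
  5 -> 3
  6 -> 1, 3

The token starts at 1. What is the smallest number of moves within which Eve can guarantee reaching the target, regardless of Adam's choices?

A0 = {3}
A1: add {5, 6} — 5 (Eve) has 5→3; 6 (Eve) has 6→3.
A2: add {1, 2} — 1 (Eve) has 1→5; 2 (Adam): all of {3, 5} already in.
A3 = A2; e.g. 0 (Adam) can still go to 4. Fixed point.
1 enters the attractor at level 2, so Eve can force the target in 2 moves from there.

2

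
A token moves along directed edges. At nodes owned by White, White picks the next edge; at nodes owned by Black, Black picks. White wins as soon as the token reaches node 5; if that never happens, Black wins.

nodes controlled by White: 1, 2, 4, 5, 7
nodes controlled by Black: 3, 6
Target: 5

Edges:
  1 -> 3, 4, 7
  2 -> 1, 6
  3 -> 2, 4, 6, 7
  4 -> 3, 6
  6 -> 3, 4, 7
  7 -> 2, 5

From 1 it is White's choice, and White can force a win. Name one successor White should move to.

A0 = {5}
A1: add {7} — 7 (White) has 7→5.
A2: add {1} — 1 (White) has 1→7.
A3: add {2} — 2 (White) has 2→1.
A4 = A3; e.g. 3 (Black) can still go to 4. Fixed point.
From 1, successor 7 is in the attractor (rank 1); the other successors 3, 4 are not.

7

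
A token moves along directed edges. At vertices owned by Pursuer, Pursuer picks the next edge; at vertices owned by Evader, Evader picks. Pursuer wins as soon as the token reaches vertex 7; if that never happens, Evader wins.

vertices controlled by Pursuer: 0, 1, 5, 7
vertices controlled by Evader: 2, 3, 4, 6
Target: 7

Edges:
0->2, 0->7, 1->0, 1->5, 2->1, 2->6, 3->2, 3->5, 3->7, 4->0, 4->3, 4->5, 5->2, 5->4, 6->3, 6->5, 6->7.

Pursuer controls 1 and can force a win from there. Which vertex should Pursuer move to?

0

A0 = {7}
A1: add {0} — 0 (Pursuer) has 0→7.
A2: add {1} — 1 (Pursuer) has 1→0.
A3 = A2; e.g. 2 (Evader) can still go to 6. Fixed point.
From 1, successor 0 is in the attractor (rank 1); the other successor 5 is not.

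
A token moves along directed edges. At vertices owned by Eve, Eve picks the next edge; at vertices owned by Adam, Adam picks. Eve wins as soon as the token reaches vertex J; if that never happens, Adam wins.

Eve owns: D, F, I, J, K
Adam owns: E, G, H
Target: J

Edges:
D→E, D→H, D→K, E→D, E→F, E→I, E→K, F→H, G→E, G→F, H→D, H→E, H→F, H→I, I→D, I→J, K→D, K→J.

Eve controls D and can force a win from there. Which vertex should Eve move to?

K

A0 = {J}
A1: add {I, K} — I (Eve) has I→J; K (Eve) has K→J.
A2: add {D} — D (Eve) has D→K.
A3 = A2; e.g. E (Adam) can still go to F. Fixed point.
From D, successor K is in the attractor (rank 1); the other successors E, H are not.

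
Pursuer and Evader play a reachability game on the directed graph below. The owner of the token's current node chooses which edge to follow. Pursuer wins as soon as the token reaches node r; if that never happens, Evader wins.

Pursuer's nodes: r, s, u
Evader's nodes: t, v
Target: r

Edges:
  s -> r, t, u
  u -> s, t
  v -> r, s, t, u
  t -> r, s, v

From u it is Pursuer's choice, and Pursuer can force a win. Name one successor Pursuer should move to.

s

A0 = {r}
A1: add {s} — s (Pursuer) has s→r.
A2: add {u} — u (Pursuer) has u→s.
A3 = A2; e.g. t (Evader) can still go to v. Fixed point.
From u, successor s is in the attractor (rank 1); the other successor t is not.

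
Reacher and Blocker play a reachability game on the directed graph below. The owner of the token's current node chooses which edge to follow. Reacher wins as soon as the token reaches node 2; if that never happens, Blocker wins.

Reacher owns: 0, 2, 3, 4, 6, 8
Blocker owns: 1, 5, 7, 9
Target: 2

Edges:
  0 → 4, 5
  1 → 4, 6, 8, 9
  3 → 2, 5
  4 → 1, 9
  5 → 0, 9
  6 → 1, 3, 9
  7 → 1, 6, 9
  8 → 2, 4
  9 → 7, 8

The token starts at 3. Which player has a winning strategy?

Reacher

A0 = {2}
A1: add {3, 8} — 3 (Reacher) has 3→2; 8 (Reacher) has 8→2.
3 ∈ A1, so Reacher can force the target.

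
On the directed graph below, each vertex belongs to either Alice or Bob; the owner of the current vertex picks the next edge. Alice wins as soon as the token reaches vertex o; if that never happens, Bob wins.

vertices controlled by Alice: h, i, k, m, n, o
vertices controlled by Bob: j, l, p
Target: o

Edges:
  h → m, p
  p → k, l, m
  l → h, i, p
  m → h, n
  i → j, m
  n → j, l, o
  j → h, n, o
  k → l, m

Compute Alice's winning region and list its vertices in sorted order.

A0 = {o}
A1: add {n} — n (Alice) has n→o.
A2: add {m} — m (Alice) has m→n.
A3: add {h, i, k} — h (Alice) has h→m; i (Alice) has i→m; k (Alice) has k→m.
A4: add {j} — j (Bob): all of {h, n, o} already in.
A5 = A4; e.g. l (Bob) can still go to p. Fixed point.
Alice's winning region = {h, i, j, k, m, n, o}.

h, i, j, k, m, n, o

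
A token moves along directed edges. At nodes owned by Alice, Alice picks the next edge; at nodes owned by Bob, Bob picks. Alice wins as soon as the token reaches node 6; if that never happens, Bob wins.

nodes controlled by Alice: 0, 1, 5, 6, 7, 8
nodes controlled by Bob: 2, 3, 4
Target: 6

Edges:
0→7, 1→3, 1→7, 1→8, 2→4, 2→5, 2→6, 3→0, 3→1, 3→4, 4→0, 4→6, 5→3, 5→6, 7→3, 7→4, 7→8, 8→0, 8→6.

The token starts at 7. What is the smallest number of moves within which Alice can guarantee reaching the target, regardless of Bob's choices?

A0 = {6}
A1: add {5, 8} — 5 (Alice) has 5→6; 8 (Alice) has 8→6.
A2: add {1, 7} — 1 (Alice) has 1→8; 7 (Alice) has 7→8.
7 enters the attractor at level 2, so Alice can force the target in 2 moves from there.

2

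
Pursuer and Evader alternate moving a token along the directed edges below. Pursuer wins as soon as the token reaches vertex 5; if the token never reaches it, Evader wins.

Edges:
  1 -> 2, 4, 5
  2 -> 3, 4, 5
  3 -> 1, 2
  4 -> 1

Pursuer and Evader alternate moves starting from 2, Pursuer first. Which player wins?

Pursuer

Track states (vertex, player-to-move).
A0 = {(5,Pursuer), (5,Evader)}
A1: add {(1,Pursuer), (2,Pursuer)}.
(2,Pursuer) ∈ A1 ⇒ Pursuer forces the target.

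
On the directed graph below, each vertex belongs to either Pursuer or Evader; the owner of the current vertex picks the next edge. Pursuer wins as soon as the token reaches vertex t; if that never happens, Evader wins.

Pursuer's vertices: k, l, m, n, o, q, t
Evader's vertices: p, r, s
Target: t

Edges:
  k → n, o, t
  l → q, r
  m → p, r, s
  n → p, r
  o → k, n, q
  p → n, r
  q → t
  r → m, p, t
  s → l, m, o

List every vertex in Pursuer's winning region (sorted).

k, l, o, q, t

A0 = {t}
A1: add {k, q} — k (Pursuer) has k→t; q (Pursuer) has q→t.
A2: add {l, o} — l (Pursuer) has l→q; o (Pursuer) has o→k.
A3 = A2; e.g. m (Pursuer) has no edge into A2. Fixed point.
Pursuer's winning region = {k, l, o, q, t}.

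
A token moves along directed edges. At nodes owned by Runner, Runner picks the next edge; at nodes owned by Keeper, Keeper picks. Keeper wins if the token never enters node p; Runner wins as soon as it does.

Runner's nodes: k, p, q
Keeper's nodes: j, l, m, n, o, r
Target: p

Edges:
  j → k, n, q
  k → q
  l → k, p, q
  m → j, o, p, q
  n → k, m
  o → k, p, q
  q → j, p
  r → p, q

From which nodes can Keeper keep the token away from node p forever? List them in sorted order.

A0 = {p}
A1: add {q} — q (Runner) has q→p.
A2: add {k, r} — k (Runner) has k→q; r (Keeper): all of {p, q} already in.
A3: add {l, o} — l (Keeper): all of {k, p, q} already in; o (Keeper): all of {k, p, q} already in.
A4 = A3; e.g. j (Keeper) can still go to n. Fixed point.
Runner's attractor = {k, l, o, p, q, r}; Keeper avoids the target exactly from the complement.

j, m, n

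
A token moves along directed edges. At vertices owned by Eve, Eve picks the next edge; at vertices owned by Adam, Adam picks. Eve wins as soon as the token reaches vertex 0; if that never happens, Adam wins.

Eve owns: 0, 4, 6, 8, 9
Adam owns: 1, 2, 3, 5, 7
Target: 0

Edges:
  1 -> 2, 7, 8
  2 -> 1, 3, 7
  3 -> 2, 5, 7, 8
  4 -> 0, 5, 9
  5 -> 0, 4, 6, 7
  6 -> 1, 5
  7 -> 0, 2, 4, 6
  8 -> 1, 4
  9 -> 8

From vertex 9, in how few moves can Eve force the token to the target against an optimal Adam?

A0 = {0}
A1: add {4} — 4 (Eve) has 4→0.
A2: add {8} — 8 (Eve) has 8→4.
A3: add {9} — 9 (Eve) has 9→8.
A4 = A3; e.g. 1 (Adam) can still go to 2. Fixed point.
9 enters the attractor at level 3, so Eve can force the target in 3 moves from there.

3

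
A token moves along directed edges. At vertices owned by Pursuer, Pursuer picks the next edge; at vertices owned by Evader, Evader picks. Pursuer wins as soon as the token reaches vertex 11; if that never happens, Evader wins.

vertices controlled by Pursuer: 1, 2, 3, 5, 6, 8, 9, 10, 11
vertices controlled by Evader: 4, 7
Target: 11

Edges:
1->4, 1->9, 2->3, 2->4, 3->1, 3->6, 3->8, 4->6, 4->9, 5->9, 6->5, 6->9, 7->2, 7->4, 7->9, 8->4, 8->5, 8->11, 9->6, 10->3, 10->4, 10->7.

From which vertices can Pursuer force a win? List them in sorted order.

2, 3, 8, 10, 11

A0 = {11}
A1: add {8} — 8 (Pursuer) has 8→11.
A2: add {3} — 3 (Pursuer) has 3→8.
A3: add {2, 10} — 2 (Pursuer) has 2→3; 10 (Pursuer) has 10→3.
A4 = A3; e.g. 1 (Pursuer) has no edge into A3. Fixed point.
Pursuer's winning region = {2, 3, 8, 10, 11}.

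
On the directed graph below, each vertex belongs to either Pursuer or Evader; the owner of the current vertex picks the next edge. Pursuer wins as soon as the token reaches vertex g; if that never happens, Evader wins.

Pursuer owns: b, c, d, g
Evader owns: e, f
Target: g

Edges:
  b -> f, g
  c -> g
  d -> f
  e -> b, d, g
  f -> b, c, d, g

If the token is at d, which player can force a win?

Evader

A0 = {g}
A1: add {b, c} — b (Pursuer) has b→g; c (Pursuer) has c→g.
A2 = A1; e.g. d (Pursuer) has no edge into A1. Fixed point.
d never enters the attractor, so Evader can avoid the target forever.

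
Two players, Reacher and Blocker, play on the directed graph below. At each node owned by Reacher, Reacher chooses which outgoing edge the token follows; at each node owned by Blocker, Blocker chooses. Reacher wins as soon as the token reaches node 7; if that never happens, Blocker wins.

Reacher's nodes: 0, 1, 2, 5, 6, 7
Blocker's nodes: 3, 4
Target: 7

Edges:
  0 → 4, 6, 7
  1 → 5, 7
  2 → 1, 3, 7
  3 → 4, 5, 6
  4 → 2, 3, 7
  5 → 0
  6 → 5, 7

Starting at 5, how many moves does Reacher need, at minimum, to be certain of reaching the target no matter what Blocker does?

2

A0 = {7}
A1: add {0, 1, 2, 6} — 0 (Reacher) has 0→7; 1 (Reacher) has 1→7; 2 (Reacher) has 2→7; 6 (Reacher) has 6→7.
A2: add {5} — 5 (Reacher) has 5→0.
A3 = A2; e.g. 3 (Blocker) can still go to 4. Fixed point.
5 enters the attractor at level 2, so Reacher can force the target in 2 moves from there.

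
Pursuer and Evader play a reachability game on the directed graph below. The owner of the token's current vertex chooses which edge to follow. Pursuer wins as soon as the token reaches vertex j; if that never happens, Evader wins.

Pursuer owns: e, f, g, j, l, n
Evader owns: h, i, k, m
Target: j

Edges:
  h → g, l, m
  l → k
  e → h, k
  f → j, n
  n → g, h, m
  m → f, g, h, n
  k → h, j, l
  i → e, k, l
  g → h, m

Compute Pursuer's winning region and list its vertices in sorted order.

A0 = {j}
A1: add {f} — f (Pursuer) has f→j.
A2 = A1; e.g. e (Pursuer) has no edge into A1. Fixed point.
Pursuer's winning region = {f, j}.

f, j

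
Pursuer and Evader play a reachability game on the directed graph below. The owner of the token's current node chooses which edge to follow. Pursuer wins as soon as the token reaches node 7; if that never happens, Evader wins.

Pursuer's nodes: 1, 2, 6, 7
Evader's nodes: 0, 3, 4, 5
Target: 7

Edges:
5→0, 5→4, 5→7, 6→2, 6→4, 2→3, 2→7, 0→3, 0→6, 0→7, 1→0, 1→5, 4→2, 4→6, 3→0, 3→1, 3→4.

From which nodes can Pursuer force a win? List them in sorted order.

A0 = {7}
A1: add {2} — 2 (Pursuer) has 2→7.
A2: add {6} — 6 (Pursuer) has 6→2.
A3: add {4} — 4 (Evader): all of {2, 6} already in.
A4 = A3; e.g. 0 (Evader) can still go to 3. Fixed point.
Pursuer's winning region = {2, 4, 6, 7}.

2, 4, 6, 7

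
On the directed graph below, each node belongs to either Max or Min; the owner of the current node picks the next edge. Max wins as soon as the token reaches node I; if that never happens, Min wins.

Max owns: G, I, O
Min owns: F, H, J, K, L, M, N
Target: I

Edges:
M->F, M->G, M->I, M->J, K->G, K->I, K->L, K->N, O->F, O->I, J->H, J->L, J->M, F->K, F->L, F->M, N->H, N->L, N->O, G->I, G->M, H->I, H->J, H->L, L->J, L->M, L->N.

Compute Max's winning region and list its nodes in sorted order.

G, I, O

A0 = {I}
A1: add {G, O} — G (Max) has G→I; O (Max) has O→I.
A2 = A1; e.g. F (Min) can still go to K. Fixed point.
Max's winning region = {G, I, O}.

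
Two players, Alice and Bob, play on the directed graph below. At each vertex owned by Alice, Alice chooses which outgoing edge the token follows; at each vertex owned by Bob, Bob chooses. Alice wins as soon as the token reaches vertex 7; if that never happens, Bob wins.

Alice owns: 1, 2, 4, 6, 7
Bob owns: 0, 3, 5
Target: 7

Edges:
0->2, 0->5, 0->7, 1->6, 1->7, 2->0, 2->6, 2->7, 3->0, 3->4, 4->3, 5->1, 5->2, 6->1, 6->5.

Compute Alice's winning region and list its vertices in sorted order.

A0 = {7}
A1: add {1, 2} — 1 (Alice) has 1→7; 2 (Alice) has 2→7.
A2: add {5, 6} — 5 (Bob): all of {1, 2} already in; 6 (Alice) has 6→1.
A3: add {0} — 0 (Bob): all of {2, 5, 7} already in.
A4 = A3; e.g. 3 (Bob) can still go to 4. Fixed point.
Alice's winning region = {0, 1, 2, 5, 6, 7}.

0, 1, 2, 5, 6, 7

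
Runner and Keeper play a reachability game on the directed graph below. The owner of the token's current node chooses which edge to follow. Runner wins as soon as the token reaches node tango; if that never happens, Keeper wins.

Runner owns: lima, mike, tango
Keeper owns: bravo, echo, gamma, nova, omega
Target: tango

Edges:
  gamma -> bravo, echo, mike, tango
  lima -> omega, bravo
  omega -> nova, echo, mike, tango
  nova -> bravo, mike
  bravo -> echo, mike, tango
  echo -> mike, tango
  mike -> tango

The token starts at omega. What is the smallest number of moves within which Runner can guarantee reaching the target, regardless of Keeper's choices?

A0 = {tango}
A1: add {mike} — mike (Runner) has mike→tango.
A2: add {echo} — echo (Keeper): all of {mike, tango} already in.
A3: add {bravo} — bravo (Keeper): all of {echo, mike, tango} already in.
A4: add {gamma, lima, nova} — gamma (Keeper): all of {bravo, echo, mike, tango} already in; lima (Runner) has lima→bravo; nova (Keeper): all of {bravo, mike} already in.
A5: add {omega} — omega (Keeper): all of {nova, echo, mike, tango} already in.
A5 = all vertices. Fixed point.
omega enters the attractor at level 5, so Runner can force the target in 5 moves from there.

5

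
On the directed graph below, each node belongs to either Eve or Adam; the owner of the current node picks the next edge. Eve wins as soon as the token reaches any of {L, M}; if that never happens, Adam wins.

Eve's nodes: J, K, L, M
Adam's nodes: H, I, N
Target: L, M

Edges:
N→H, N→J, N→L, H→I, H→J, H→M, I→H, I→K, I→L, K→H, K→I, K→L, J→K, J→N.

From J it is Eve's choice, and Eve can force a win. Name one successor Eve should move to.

A0 = {L, M}
A1: add {K} — K (Eve) has K→L.
A2: add {J} — J (Eve) has J→K.
A3 = A2; e.g. H (Adam) can still go to I. Fixed point.
From J, successor K is in the attractor (rank 1); the other successor N is not.

K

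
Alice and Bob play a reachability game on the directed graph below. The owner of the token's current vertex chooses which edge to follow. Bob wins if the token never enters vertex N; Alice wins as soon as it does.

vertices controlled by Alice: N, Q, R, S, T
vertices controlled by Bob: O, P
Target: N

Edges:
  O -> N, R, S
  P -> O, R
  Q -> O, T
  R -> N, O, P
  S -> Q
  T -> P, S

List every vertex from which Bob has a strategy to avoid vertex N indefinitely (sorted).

A0 = {N}
A1: add {R} — R (Alice) has R→N.
A2 = A1; e.g. O (Bob) can still go to S. Fixed point.
Alice's attractor = {N, R}; Bob avoids the target exactly from the complement.

O, P, Q, S, T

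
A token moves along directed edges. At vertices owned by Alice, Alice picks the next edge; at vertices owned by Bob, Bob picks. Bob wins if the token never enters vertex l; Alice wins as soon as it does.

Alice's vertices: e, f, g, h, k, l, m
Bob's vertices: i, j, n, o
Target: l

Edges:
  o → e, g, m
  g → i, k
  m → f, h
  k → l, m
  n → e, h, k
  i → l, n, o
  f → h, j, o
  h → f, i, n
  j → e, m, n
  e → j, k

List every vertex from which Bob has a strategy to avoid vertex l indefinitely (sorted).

A0 = {l}
A1: add {k} — k (Alice) has k→l.
A2: add {e, g} — e (Alice) has e→k; g (Alice) has g→k.
A3 = A2; e.g. f (Alice) has no edge into A2. Fixed point.
Alice's attractor = {e, g, k, l}; Bob avoids the target exactly from the complement.

f, h, i, j, m, n, o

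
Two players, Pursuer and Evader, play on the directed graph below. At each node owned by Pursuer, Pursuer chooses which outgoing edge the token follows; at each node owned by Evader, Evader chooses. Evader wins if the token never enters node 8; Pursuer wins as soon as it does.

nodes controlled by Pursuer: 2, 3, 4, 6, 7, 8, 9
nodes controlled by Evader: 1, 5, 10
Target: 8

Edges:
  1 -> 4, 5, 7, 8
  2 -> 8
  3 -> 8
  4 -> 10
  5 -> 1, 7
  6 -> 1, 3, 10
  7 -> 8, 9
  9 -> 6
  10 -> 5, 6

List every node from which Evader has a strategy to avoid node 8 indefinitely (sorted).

A0 = {8}
A1: add {2, 3, 7} — 2 (Pursuer) has 2→8; 3 (Pursuer) has 3→8; 7 (Pursuer) has 7→8.
A2: add {6} — 6 (Pursuer) has 6→3.
A3: add {9} — 9 (Pursuer) has 9→6.
A4 = A3; e.g. 1 (Evader) can still go to 4. Fixed point.
Pursuer's attractor = {2, 3, 6, 7, 8, 9}; Evader avoids the target exactly from the complement.

1, 4, 5, 10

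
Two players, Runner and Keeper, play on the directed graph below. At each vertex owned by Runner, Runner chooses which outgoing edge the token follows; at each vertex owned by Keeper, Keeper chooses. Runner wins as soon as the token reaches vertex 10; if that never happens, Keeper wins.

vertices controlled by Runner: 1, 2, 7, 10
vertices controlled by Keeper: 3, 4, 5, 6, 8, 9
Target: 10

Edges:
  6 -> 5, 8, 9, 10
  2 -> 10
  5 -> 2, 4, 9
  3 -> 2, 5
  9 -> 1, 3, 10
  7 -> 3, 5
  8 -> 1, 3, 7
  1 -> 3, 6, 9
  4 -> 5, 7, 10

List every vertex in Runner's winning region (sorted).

A0 = {10}
A1: add {2} — 2 (Runner) has 2→10.
A2 = A1; e.g. 1 (Runner) has no edge into A1. Fixed point.
Runner's winning region = {2, 10}.

2, 10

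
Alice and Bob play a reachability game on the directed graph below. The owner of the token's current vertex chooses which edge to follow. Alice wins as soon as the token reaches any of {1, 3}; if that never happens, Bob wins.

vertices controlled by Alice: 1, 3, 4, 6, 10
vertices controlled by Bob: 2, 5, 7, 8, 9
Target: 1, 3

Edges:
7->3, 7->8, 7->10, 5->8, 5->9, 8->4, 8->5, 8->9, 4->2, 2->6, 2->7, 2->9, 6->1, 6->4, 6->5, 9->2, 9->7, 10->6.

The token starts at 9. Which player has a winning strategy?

Bob

A0 = {1, 3}
A1: add {6} — 6 (Alice) has 6→1.
A2: add {10} — 10 (Alice) has 10→6.
A3 = A2; e.g. 2 (Bob) can still go to 7. Fixed point.
9 never enters the attractor, so Bob can avoid the target forever.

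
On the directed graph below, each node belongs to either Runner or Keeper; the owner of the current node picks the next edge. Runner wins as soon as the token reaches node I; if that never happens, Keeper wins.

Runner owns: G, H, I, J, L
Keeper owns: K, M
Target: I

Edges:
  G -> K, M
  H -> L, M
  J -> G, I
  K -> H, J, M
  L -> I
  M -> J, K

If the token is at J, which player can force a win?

Runner

A0 = {I}
A1: add {J, L} — J (Runner) has J→I; L (Runner) has L→I.
J ∈ A1, so Runner can force the target.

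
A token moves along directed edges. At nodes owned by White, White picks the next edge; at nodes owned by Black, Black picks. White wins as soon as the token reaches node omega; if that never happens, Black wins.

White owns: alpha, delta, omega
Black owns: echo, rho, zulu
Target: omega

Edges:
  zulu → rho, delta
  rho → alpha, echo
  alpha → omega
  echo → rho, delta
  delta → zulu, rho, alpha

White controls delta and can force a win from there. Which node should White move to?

alpha

A0 = {omega}
A1: add {alpha} — alpha (White) has alpha→omega.
A2: add {delta} — delta (White) has delta→alpha.
A3 = A2; e.g. zulu (Black) can still go to rho. Fixed point.
From delta, successor alpha is in the attractor (rank 1); the other successors rho, zulu are not.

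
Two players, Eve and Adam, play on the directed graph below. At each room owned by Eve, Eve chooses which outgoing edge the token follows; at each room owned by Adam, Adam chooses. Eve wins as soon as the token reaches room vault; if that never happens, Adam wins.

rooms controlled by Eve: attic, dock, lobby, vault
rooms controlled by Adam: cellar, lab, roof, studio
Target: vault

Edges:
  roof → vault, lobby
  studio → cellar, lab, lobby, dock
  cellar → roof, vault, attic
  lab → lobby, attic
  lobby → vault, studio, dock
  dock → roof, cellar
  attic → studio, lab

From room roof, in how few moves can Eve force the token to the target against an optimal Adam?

A0 = {vault}
A1: add {lobby} — lobby (Eve) has lobby→vault.
A2: add {roof} — roof (Adam): all of {vault, lobby} already in.
roof enters the attractor at level 2, so Eve can force the target in 2 moves from there.

2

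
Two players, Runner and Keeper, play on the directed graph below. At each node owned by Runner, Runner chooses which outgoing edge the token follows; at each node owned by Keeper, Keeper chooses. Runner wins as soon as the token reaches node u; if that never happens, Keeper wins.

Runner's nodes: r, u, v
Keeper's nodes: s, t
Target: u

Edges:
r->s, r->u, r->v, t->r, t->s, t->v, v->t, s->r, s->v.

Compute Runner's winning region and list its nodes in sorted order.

r, u

A0 = {u}
A1: add {r} — r (Runner) has r→u.
A2 = A1; e.g. s (Keeper) can still go to v. Fixed point.
Runner's winning region = {r, u}.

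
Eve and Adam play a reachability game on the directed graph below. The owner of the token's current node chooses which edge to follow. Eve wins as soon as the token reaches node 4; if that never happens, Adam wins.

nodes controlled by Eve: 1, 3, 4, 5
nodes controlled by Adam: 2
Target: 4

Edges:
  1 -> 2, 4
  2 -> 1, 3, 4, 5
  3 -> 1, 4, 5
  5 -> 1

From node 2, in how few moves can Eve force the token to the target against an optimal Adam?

A0 = {4}
A1: add {1, 3} — 1 (Eve) has 1→4; 3 (Eve) has 3→4.
A2: add {5} — 5 (Eve) has 5→1.
A3: add {2} — 2 (Adam): all of {1, 3, 4, 5} already in.
A3 = all vertices. Fixed point.
2 enters the attractor at level 3, so Eve can force the target in 3 moves from there.

3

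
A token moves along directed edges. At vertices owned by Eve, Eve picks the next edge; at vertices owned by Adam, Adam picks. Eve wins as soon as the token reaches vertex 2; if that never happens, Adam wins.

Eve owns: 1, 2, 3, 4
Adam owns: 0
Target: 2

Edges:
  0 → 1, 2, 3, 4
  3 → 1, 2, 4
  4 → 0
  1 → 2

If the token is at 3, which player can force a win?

A0 = {2}
A1: add {1, 3} — 1 (Eve) has 1→2; 3 (Eve) has 3→2.
A2 = A1; e.g. 0 (Adam) can still go to 4. Fixed point.
3 ∈ A1, so Eve can force the target.

Eve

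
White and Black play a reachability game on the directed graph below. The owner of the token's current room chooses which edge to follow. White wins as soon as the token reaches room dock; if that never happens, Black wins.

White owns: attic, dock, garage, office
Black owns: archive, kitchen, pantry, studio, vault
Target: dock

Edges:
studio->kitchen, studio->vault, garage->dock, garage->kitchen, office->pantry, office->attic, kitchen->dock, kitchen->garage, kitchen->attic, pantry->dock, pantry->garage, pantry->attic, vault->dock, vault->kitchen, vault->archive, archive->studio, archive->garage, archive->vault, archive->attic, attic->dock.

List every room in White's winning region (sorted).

attic, dock, garage, kitchen, office, pantry

A0 = {dock}
A1: add {attic, garage} — garage (White) has garage→dock; attic (White) has attic→dock.
A2: add {kitchen, office, pantry} — office (White) has office→attic; kitchen (Black): all of {dock, garage, attic} already in; pantry (Black): all of {dock, garage, attic} already in.
A3 = A2; e.g. studio (Black) can still go to vault. Fixed point.
White's winning region = {attic, dock, garage, kitchen, office, pantry}.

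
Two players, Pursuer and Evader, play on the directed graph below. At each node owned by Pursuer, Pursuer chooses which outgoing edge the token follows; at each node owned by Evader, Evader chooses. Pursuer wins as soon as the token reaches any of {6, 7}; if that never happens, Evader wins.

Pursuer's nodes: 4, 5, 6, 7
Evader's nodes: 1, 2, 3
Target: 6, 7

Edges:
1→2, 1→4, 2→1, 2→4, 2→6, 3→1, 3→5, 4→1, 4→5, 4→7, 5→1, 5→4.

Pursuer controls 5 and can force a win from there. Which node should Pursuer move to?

4

A0 = {6, 7}
A1: add {4} — 4 (Pursuer) has 4→7.
A2: add {5} — 5 (Pursuer) has 5→4.
A3 = A2; e.g. 1 (Evader) can still go to 2. Fixed point.
From 5, successor 4 is in the attractor (rank 1); the other successor 1 is not.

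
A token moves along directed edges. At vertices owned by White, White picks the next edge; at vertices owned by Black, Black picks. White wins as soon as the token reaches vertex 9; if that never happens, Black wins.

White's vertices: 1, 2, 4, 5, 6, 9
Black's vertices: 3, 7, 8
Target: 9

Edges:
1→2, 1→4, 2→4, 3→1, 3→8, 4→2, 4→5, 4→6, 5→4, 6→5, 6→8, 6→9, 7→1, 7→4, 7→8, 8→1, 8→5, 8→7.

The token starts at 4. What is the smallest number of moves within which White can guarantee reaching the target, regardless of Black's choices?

A0 = {9}
A1: add {6} — 6 (White) has 6→9.
A2: add {4} — 4 (White) has 4→6.
4 enters the attractor at level 2, so White can force the target in 2 moves from there.

2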